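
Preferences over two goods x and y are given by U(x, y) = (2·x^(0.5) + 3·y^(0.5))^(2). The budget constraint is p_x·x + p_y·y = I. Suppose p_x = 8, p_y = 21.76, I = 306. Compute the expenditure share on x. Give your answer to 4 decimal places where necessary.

With the ratio pinned down, the budget gives x* = I/(p_x + p_y·(y/x)) and y* = (y/x)·x*.
Numerically y/x = 0.30412, so x* = 306/(8 + 21.76·0.30412) = 20.9336 and y* = 0.30412·20.9336 = 6.3663.
Expenditure on x: 8·20.9336 = 167.4688; share = 0.5473.

share on x = 0.5473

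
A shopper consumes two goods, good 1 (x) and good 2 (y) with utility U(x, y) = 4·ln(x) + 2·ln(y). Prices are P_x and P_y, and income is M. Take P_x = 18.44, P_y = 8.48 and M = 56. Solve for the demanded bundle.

x* = 2.0246, y* = 2.2013

Tangency: MRS = 2·y/x = P_x/P_y.
Rearranging, P_y·y = (1/2)·P_x·x. Substituting into the budget gives P_x·x·(1 + (1/2)) = M.
Demand: x*(P_x,P_y,M) = 2/3·M/P_x and y* = 1/3·M/P_y.
At P_x=18.44, P_y=8.48, M=56: x* = 2/3·56/18.44 = 2.0246, y* = 2.2013.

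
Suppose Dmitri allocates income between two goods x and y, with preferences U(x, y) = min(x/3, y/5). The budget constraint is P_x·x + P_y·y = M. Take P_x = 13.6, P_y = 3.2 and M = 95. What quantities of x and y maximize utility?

Leontief preferences: the optimum is at the kink where x/3 = y/5, i.e. y = (5/3)·x.
Budget: P_x·x + P_y·(5/3)·x = M, so (3·P_x + 5·P_y)·x = 3·M.
Demand: x*(P_x,P_y,M) = 3·M/(3·P_x + 5·P_y), y* = 5·M/(3·P_x + 5·P_y).
Here 3·13.6 + 5·3.2 = 56.8, giving x* = 5.0176 and y* = 8.3627.

x* = 5.0176, y* = 8.3627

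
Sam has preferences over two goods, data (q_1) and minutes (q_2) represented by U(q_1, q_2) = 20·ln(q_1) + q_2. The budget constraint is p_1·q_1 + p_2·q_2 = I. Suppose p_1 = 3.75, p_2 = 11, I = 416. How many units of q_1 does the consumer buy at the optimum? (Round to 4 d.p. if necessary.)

q_1* = 58.6667

MU_q_1 = 20/q_1, MU_q_2 = 1. Tangency: 20/q_1 = p_1/p_2.
So q_1*(p_1,p_2) = 20·p_2/p_1, independent of income; and q_2* = (I − 20·p_2)/p_2.
At the given prices: q_1* = 20·11/3.75 = 58.6667.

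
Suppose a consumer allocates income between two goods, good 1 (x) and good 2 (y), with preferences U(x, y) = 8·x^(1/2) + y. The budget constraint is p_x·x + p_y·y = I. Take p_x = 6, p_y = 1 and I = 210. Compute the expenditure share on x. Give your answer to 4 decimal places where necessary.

Utility is quasi-linear in y; the FOC for x is 4/√x = p_x/p_y.
Solve: √x = 4·p_y/p_x, so x*(p_x,p_y) = (4·p_y/p_x)², and y* = (I − p_x·x*)/p_y.
Plugging in: x* = (4·1/6)² = 0.4444, y* = 207.3333.
Expenditure on x: 6·0.4444 = 2.6667; share = 0.0127.

share on x = 0.0127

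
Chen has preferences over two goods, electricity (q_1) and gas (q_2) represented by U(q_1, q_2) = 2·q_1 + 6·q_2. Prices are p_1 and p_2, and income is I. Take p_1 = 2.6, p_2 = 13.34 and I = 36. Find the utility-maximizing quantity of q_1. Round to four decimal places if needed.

Perfect substitutes: compare marginal utility per dollar. 2/p_1 vs 6/p_2 → 0.7692 vs 0.4498.
q_1 gives more utility per dollar, so spend all income on q_1: q_1* = I/p_1, q_2* = 0.
Numerically: q_1* = 13.8462, q_2* = 0.

q_1* = 13.8462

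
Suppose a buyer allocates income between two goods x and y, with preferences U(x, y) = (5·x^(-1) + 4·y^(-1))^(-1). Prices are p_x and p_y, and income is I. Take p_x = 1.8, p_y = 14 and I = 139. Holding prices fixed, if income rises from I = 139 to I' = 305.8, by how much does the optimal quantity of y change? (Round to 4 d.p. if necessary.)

Numerically y/x = 0.320713, so x* = 139/(1.8 + 14·0.320713) = 22.0986 and y* = 0.320713·22.0986 = 7.0873.
At I' = 305.8: y* = 15.5921. Change: 15.5921 − 7.0873 = 8.5048.

Δy* = 8.5048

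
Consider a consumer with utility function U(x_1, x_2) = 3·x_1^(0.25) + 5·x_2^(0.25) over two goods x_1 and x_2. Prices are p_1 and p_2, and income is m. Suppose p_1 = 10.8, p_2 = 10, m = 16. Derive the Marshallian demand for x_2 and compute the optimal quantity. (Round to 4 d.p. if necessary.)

x_2* = 1.0715

MRS = MU_x_1/MU_x_2 = (3/5)·(x_2/x_1)^(0.75). Set equal to p_1/p_2.
Solve for the ratio: x_2/x_1 = [(5/3)·p_1/p_2]^(4/3).
With the ratio pinned down, the budget gives x_1* = m/(p_1 + p_2·(x_2/x_1)) and x_2* = (x_2/x_1)·x_1*.
Numerically x_2/x_1 = 2.189593, so x_1* = 16/(10.8 + 10·2.189593) = 0.4894 and x_2* = 2.189593·0.4894 = 1.0715.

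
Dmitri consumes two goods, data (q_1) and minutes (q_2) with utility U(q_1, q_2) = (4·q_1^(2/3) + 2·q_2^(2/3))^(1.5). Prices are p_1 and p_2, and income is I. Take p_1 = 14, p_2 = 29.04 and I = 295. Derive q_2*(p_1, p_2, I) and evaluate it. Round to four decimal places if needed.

q_2* = 0.2868

From the CES first-order condition, 2·(q_2/q_1)^(1/3) = p_1/p_2.
Solve for the ratio: q_2/q_1 = [(1/2)·p_1/p_2]^(3).
Substitute q_2 = (q_2/q_1)·q_1 into the budget: q_1* = I/(p_1 + p_2·(q_2/q_1)).
Numerically q_2/q_1 = 0.014006, so q_1* = 295/(14 + 29.04·0.014006) = 20.4765 and q_2* = 0.014006·20.4765 = 0.2868.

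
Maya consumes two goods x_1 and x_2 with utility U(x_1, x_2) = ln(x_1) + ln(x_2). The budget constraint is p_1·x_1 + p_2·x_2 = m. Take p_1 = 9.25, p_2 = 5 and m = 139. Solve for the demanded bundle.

Tangency: MRS = x_2/x_1 = p_1/p_2.
Rearranging, p_2·x_2 = p_1·x_1. Substituting into the budget gives p_1·x_1·(1 + 1) = m.
Demand: x_1*(p_1,p_2,m) = 0.5·m/p_1 and x_2* = 0.5·m/p_2.
At p_1=9.25, p_2=5, m=139: x_1* = 0.5·139/9.25 = 7.5135, x_2* = 13.9.

x_1* = 7.5135, x_2* = 13.9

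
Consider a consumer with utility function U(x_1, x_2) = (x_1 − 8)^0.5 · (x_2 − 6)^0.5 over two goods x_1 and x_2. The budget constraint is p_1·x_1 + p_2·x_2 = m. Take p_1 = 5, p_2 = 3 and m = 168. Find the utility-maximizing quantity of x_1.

x_1* = 19

Let x_1' = x_1−8, x_2' = x_2−6. MRS = x_2'/x_1' = p_1/p_2.
Substituting into the budget: x_1* = 8 + 0.5·(m − 8·p_1 − 6·p_2)/p_1, and x_2* = 6 + 0.5·(…)/p_2.
Discretionary income = 168 − 8·5 − 6·3 = 110; x_1* = 8 + 0.5·110/5 = 19.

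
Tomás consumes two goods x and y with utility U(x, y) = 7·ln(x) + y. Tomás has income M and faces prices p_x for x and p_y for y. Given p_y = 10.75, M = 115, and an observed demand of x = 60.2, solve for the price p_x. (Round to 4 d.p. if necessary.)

MU_x = 7/x, MU_y = 1. Tangency: 7/x = p_x/p_y.
So x*(p_x,p_y) = 7·p_y/p_x, independent of income; and y* = (M − 7·p_y)/p_y.
Set x* = 60.2 in the demand function and solve for p_x: p_x = 1.25.

p_x = 1.25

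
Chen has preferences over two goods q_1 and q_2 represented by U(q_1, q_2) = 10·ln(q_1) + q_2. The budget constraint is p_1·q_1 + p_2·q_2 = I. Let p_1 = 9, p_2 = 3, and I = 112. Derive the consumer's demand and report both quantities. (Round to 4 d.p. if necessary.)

Set MRS = p_1/p_2: (10/q_1)/1 = p_1/p_2.
So q_1*(p_1,p_2) = 10·p_2/p_1, independent of income; and q_2* = (I − 10·p_2)/p_2.
At the given prices: q_1* = 10·3/9 = 3.3333, and q_2* = 27.3333.

q_1* = 3.3333, q_2* = 27.3333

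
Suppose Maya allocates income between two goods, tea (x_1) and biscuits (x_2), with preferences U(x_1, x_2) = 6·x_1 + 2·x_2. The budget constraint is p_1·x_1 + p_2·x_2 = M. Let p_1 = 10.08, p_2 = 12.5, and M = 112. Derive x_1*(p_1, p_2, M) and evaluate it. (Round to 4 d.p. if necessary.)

Numerically: x_1* = 11.1111, x_2* = 0.

x_1* = 11.1111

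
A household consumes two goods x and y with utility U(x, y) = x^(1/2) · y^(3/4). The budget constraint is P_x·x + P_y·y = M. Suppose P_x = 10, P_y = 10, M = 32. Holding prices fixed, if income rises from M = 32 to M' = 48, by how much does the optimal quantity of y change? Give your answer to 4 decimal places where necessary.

The MRS is (2/3)·y/x. Set MRS = P_x/P_y.
So 0.5·P_y·y = 0.75·P_x·x; combined with the budget, a share 0.4 of income goes to x.
Demand: x*(P_x,P_y,M) = 0.4·M/P_x and y* = 0.6·M/P_y.
At P_x=10, P_y=10, M=32: y* = 0.6·32/10 = 1.92.
At M' = 48: y* = 2.88. Change: 2.88 − 1.92 = 0.96.

Δy* = 0.96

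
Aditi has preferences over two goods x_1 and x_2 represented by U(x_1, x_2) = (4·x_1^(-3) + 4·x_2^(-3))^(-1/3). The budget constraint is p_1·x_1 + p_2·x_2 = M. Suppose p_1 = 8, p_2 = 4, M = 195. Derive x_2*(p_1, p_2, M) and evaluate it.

MRS = MU_x_1/MU_x_2 = (x_2/x_1)^(4). Set equal to p_1/p_2.
Solve for the ratio: x_2/x_1 = [p_1/p_2]^(0.25).
With the ratio pinned down, the budget gives x_1* = M/(p_1 + p_2·(x_2/x_1)) and x_2* = (x_2/x_1)·x_1*.
Numerically x_2/x_1 = 1.189207, so x_1* = 195/(8 + 4·1.189207) = 15.2859 and x_2* = 1.189207·15.2859 = 18.1781.

x_2* = 18.1781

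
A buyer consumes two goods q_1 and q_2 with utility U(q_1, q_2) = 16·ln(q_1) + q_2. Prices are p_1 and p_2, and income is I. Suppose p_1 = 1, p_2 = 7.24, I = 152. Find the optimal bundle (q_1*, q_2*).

q_1* = 115.84, q_2* = 4.9945

Set MRS = p_1/p_2: (16/q_1)/1 = p_1/p_2.
So q_1*(p_1,p_2) = 16·p_2/p_1, independent of income; and q_2* = (I − 16·p_2)/p_2.
At the given prices: q_1* = 16·7.24/1 = 115.84, and q_2* = 4.9945.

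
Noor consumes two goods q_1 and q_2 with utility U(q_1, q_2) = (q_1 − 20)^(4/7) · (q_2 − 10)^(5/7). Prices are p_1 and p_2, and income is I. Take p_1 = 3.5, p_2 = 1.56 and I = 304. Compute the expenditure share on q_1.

share on q_1 = 0.5496

After buying the subsistence bundle (20, 10), a share 4/9 of the remaining income goes to q_1: q_1* = 20 + 4/9·(I − 20p_1 − 10p_2)/p_1.
Discretionary income = 304 − 20·3.5 − 10·1.56 = 218.4; q_1* = 20 + 4/9·218.4/3.5 = 47.7333; q_2* = 10 + 5/9·218.4/1.56 = 87.7778.
Expenditure on q_1: 3.5·47.7333 = 167.0667; share = 0.5496.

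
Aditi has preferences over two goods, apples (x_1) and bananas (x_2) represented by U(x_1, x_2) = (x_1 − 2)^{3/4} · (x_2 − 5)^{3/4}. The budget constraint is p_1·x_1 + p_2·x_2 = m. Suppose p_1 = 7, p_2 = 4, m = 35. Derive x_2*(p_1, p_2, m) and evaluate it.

x_2* = 5.125

Discretionary income = 35 − 2·7 − 5·4 = 1; x_2* = 5 + 0.5·1/4 = 5.125.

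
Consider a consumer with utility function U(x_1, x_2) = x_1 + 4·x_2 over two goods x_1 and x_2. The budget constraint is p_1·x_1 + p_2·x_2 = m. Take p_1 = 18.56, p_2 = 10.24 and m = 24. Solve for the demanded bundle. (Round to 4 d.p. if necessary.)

x_1* = 0, x_2* = 2.3438

Perfect substitutes: compare marginal utility per dollar. 1/p_1 vs 4/p_2 → 0.0539 vs 0.3906.
x_2 gives more utility per dollar, so spend all income on x_2: x_2* = m/p_2, x_1* = 0.
Numerically: x_1* = 0, x_2* = 2.3438.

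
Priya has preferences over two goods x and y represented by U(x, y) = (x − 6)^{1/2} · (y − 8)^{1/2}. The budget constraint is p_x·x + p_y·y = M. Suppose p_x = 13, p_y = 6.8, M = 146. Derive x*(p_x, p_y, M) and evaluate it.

x* = 6.5231

Substituting into the budget: x* = 6 + 0.5·(M − 6·p_x − 8·p_y)/p_x, and y* = 8 + 0.5·(…)/p_y.
Discretionary income = 146 − 6·13 − 8·6.8 = 13.6; x* = 6 + 0.5·13.6/13 = 6.5231.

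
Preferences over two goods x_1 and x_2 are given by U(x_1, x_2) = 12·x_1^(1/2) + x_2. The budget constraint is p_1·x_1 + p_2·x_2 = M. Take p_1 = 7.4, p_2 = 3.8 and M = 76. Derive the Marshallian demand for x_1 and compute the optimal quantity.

Utility is quasi-linear in x_2; the FOC for x_1 is 6/√x_1 = p_1/p_2.
Solve: √x_1 = 6·p_2/p_1, so x_1*(p_1,p_2) = (6·p_2/p_1)², and x_2* = (M − p_1·x_1*)/p_2.
Plugging in: x_1* = (6·3.8/7.4)² = 9.4931.

x_1* = 9.4931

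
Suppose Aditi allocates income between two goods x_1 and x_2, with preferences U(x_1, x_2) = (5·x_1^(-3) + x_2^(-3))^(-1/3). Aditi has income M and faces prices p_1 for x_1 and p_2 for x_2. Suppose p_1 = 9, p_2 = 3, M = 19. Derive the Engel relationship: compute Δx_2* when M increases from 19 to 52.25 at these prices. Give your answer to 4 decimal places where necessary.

Δx_2* = 2.514

MRS = MU_x_1/MU_x_2 = 5·(x_2/x_1)^(4). Set equal to p_1/p_2.
Solve for the ratio: x_2/x_1 = [(1/5)·p_1/p_2]^(0.25).
With the ratio pinned down, the budget gives x_1* = M/(p_1 + p_2·(x_2/x_1)) and x_2* = (x_2/x_1)·x_1*.
Numerically x_2/x_1 = 0.880112, so x_1* = 19/(9 + 3·0.880112) = 1.6323 and x_2* = 0.880112·1.6323 = 1.4366.
At M' = 52.25: x_2* = 3.9506. Change: 3.9506 − 1.4366 = 2.514.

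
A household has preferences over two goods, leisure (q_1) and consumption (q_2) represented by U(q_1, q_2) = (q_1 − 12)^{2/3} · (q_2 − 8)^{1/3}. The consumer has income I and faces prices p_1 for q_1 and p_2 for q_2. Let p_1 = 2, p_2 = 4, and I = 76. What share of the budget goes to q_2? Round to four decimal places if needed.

share on q_2 = 0.5088

MRS = 2·(q_2−8)/(q_1−12). Tangency with p_1/p_2 gives q_2−8 = (1/2)·(p_1/p_2)·(q_1−12).
Substituting into the budget: q_1* = 12 + 2/3·(I − 12·p_1 − 8·p_2)/p_1, and q_2* = 8 + 1/3·(…)/p_2.
Discretionary income = 76 − 12·2 − 8·4 = 20; q_1* = 12 + 2/3·20/2 = 18.6667; q_2* = 8 + 1/3·20/4 = 9.6667.
Expenditure on q_2: 4·9.6667 = 38.6667; share = 0.5088.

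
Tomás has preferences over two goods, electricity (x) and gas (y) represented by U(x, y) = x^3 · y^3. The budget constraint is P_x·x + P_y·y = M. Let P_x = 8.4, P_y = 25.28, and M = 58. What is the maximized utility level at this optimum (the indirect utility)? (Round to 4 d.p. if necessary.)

MU_x/MU_y = (3·y)/(3·x); tangency sets this equal to P_x/P_y.
So 3·P_y·y = 3·P_x·x; combined with the budget, a share 0.5 of income goes to x.
Demand: x*(P_x,P_y,M) = 0.5·M/P_x and y* = 0.5·M/P_y.
At P_x=8.4, P_y=25.28, M=58: x* = 0.5·58/8.4 = 3.4524, y* = 1.1472.
Utility at the optimum: U(3.4524, 1.1472) = 62.1182.

V = 62.1182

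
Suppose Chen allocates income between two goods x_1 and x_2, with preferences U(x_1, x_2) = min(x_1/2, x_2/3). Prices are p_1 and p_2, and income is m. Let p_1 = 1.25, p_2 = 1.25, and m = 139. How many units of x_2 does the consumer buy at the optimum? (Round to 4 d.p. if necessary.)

Leontief preferences: the optimum is at the kink where x_1/2 = x_2/3, i.e. x_2 = (3/2)·x_1.
Budget: p_1·x_1 + p_2·(3/2)·x_1 = m, so (2·p_1 + 3·p_2)·x_1 = 2·m.
Demand: x_1*(p_1,p_2,m) = 2·m/(2·p_1 + 3·p_2), x_2* = 3·m/(2·p_1 + 3·p_2).
Here 2·1.25 + 3·1.25 = 6.25, giving x_2* = 66.72.

x_2* = 66.72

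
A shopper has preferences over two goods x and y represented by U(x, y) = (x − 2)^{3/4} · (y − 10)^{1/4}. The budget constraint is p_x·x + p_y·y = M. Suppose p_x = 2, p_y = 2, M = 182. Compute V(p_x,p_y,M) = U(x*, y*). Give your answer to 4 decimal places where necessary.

V = 45.0203

This is Cobb-Douglas in (x−2, y−10): tangency gives 0.75·p_y·(y−10) = 0.25·p_x·(x−2).
After buying the subsistence bundle (2, 10), a share 0.75 of the remaining income goes to x: x* = 2 + 0.75·(M − 2p_x − 10p_y)/p_x.
Discretionary income = 182 − 2·2 − 10·2 = 158; x* = 2 + 0.75·158/2 = 61.25; y* = 10 + 0.25·158/2 = 29.75.
Utility at the optimum: U(61.25, 29.75) = 45.0203.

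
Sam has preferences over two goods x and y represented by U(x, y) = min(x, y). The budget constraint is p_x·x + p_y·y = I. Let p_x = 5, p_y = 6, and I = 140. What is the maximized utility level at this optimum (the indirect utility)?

Here 5 + 6 = 11, giving x* = 12.7273 and y* = 12.7273.
Utility at the optimum: U(12.7273, 12.7273) = 12.7273.

V = 12.7273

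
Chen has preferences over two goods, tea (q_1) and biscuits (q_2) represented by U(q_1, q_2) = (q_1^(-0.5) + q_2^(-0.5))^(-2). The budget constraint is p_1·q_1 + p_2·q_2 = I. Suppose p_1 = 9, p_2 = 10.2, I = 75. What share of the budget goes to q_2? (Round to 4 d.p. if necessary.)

share on q_2 = 0.5104

MRS = MU_q_1/MU_q_2 = (q_2/q_1)^(1.5). Set equal to p_1/p_2.
Solve for the ratio: q_2/q_1 = [p_1/p_2]^(2/3).
With the ratio pinned down, the budget gives q_1* = I/(p_1 + p_2·(q_2/q_1)) and q_2* = (q_2/q_1)·q_1*.
Numerically q_2/q_1 = 0.919944, so q_1* = 75/(9 + 10.2·0.919944) = 4.0798 and q_2* = 0.919944·4.0798 = 3.7532.
Expenditure on q_2: 10.2·3.7532 = 38.2822; share = 0.5104.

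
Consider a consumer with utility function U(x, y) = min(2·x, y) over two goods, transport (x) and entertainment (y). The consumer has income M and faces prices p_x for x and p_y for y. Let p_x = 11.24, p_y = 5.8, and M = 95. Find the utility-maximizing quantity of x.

With perfect complements, no substitution: consume in ratio x:y = 1:2.
Budget: p_x·x + p_y·2·x = M, so (p_x + 2·p_y)·x = M.
Demand: x*(p_x,p_y,M) = M/(p_x + 2·p_y), y* = 2·M/(p_x + 2·p_y).
Here 11.24 + 2·5.8 = 22.84, giving x* = 4.1594.

x* = 4.1594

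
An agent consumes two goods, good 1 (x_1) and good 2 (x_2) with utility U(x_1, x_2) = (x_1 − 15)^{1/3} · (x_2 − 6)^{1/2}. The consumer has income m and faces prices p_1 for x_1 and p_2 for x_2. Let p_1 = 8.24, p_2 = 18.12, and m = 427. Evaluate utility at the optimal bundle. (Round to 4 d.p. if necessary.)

V = 5.368

Substituting into the budget: x_1* = 15 + 0.4·(m − 15·p_1 − 6·p_2)/p_1, and x_2* = 6 + 0.6·(…)/p_2.
Discretionary income = 427 − 15·8.24 − 6·18.12 = 194.68; x_1* = 15 + 0.4·194.68/8.24 = 24.4505; x_2* = 6 + 0.6·194.68/18.12 = 12.4464.
Utility at the optimum: U(24.4505, 12.4464) = 5.368.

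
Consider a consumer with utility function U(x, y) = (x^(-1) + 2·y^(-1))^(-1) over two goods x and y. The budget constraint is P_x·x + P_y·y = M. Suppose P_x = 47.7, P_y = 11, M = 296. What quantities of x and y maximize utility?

x* = 3.6956, y* = 10.8835

MU_x ∝ x^(-2), MU_y ∝ 2·y^(-2), so MRS = (1/2)·(y/x)^(2) = P_x/P_y.
Solve for the ratio: y/x = [2·P_x/P_y]^(0.5).
Substitute y = (y/x)·x into the budget: x* = M/(P_x + P_y·(y/x)).
Numerically y/x = 2.944949, so x* = 296/(47.7 + 11·2.944949) = 3.6956 and y* = 2.944949·3.6956 = 10.8835.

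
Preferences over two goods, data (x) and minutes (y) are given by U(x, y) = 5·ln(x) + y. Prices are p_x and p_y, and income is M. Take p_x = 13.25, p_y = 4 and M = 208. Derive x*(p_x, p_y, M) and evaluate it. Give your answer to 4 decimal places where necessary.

x* = 1.5094

MU_x = 5/x, MU_y = 1. Tangency: 5/x = p_x/p_y.
So x*(p_x,p_y) = 5·p_y/p_x, independent of income; and y* = (M − 5·p_y)/p_y.
At the given prices: x* = 5·4/13.25 = 1.5094.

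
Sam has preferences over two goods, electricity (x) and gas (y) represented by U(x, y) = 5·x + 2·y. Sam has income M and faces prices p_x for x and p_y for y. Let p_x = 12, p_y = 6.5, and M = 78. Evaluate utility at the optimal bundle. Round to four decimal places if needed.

x gives more utility per dollar, so spend all income on x: x* = M/p_x, y* = 0.
Numerically: x* = 6.5, y* = 0.
Utility at the optimum: U(6.5, 0) = 32.5.

V = 32.5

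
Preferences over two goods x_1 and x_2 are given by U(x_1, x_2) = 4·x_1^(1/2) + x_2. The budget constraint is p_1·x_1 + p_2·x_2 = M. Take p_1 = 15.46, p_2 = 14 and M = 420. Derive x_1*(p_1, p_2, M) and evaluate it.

x_1* = 3.2802

MU_x_1 = 2/√x_1, MU_x_2 = 1. Tangency: 2/√x_1 = p_1/p_2.
Solve: √x_1 = 2·p_2/p_1, so x_1*(p_1,p_2) = (2·p_2/p_1)², and x_2* = (M − p_1·x_1*)/p_2.
Plugging in: x_1* = (2·14/15.46)² = 3.2802.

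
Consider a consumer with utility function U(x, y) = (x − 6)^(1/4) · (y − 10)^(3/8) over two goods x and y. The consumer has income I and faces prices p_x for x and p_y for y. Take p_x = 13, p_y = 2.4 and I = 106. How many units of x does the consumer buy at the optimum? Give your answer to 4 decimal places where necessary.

x* = 6.1231

MRS = (2/3)·(y−10)/(x−6). Tangency with p_x/p_y gives y−10 = (3/2)·(p_x/p_y)·(x−6).
Substituting into the budget: x* = 6 + 0.4·(I − 6·p_x − 10·p_y)/p_x, and y* = 10 + 0.6·(…)/p_y.
Discretionary income = 106 − 6·13 − 10·2.4 = 4; x* = 6 + 0.4·4/13 = 6.1231.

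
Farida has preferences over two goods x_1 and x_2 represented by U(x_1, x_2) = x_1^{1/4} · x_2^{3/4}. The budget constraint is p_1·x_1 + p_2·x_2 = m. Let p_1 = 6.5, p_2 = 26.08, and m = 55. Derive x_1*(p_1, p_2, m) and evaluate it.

Demand: x_1*(p_1,p_2,m) = 0.25·m/p_1 and x_2* = 0.75·m/p_2.
At p_1=6.5, p_2=26.08, m=55: x_1* = 0.25·55/6.5 = 2.1154.

x_1* = 2.1154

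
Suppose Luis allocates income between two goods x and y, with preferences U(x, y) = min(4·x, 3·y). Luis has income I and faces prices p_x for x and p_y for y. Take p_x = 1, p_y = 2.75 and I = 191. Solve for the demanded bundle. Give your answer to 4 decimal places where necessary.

x* = 40.9286, y* = 54.5714

With perfect complements, no substitution: consume in ratio x:y = 3:4.
Budget: p_x·x + p_y·(4/3)·x = I, so (3·p_x + 4·p_y)·x = 3·I.
Demand: x*(p_x,p_y,I) = 3·I/(3·p_x + 4·p_y), y* = 4·I/(3·p_x + 4·p_y).
Here 3·1 + 4·2.75 = 14, giving x* = 40.9286 and y* = 54.5714.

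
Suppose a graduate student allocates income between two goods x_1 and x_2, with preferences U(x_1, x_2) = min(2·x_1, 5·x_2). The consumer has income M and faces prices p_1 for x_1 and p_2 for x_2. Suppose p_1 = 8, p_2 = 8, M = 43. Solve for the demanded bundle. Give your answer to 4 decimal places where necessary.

x_1* = 3.8393, x_2* = 1.5357

With perfect complements, no substitution: consume in ratio x_1:x_2 = 5:2.
Budget: p_1·x_1 + p_2·(2/5)·x_1 = M, so (5·p_1 + 2·p_2)·x_1 = 5·M.
Demand: x_1*(p_1,p_2,M) = 5·M/(5·p_1 + 2·p_2), x_2* = 2·M/(5·p_1 + 2·p_2).
Here 5·8 + 2·8 = 56, giving x_1* = 3.8393 and x_2* = 1.5357.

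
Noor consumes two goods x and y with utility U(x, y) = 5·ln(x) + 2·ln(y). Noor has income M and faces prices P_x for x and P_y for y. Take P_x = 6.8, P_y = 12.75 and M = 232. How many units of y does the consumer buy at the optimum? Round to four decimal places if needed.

y* = 5.1989

MU_x/MU_y = (5·y)/(2·x); tangency sets this equal to P_x/P_y.
So 5·P_y·y = 2·P_x·x; combined with the budget, a share 5/7 of income goes to x.
Demand: x*(P_x,P_y,M) = 5/7·M/P_x and y* = 2/7·M/P_y.
At P_x=6.8, P_y=12.75, M=232: y* = 2/7·232/12.75 = 5.1989.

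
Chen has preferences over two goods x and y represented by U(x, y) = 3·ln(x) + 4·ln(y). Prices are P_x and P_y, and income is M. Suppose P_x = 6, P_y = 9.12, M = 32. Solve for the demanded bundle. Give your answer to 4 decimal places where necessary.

x* = 2.2857, y* = 2.005

Demand: x*(P_x,P_y,M) = 3/7·M/P_x and y* = 4/7·M/P_y.
At P_x=6, P_y=9.12, M=32: x* = 3/7·32/6 = 2.2857, y* = 2.005.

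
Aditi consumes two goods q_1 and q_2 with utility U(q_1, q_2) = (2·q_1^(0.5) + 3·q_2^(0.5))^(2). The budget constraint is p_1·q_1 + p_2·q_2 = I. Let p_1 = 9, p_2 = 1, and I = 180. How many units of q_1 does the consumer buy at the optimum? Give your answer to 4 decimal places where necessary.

From the CES first-order condition, (2/3)·(q_2/q_1)^(0.5) = p_1/p_2.
Hence q_2/q_1 = ((3/2)·p_1/p_2)^(1/(0.5)), i.e. raised to the 2 power.
With the ratio pinned down, the budget gives q_1* = I/(p_1 + p_2·(q_2/q_1)) and q_2* = (q_2/q_1)·q_1*.
Numerically q_2/q_1 = 182.25, so q_1* = 180/(9 + 1·182.25) = 0.9412.

q_1* = 0.9412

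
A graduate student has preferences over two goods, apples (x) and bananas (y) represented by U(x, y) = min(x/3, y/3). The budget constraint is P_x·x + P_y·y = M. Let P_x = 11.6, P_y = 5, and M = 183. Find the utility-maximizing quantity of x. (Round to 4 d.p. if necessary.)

x* = 11.0241

With perfect complements, no substitution: consume in ratio x:y = 3:3.
Budget: P_x·x + P_y·x = M, so (3·P_x + 3·P_y)·x = 3·M.
Demand: x*(P_x,P_y,M) = 3·M/(3·P_x + 3·P_y), y* = 3·M/(3·P_x + 3·P_y).
Here 3·11.6 + 3·5 = 49.8, giving x* = 11.0241.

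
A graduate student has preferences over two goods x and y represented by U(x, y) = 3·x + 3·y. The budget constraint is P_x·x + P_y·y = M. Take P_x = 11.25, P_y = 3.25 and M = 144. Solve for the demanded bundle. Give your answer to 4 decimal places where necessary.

Linear utility — the consumer picks whichever good has higher MU/price: 3/11.25 = 0.2667 vs 3/3.25 = 0.9231.
y gives more utility per dollar, so spend all income on y: y* = M/P_y, x* = 0.
Numerically: x* = 0, y* = 44.3077.

x* = 0, y* = 44.3077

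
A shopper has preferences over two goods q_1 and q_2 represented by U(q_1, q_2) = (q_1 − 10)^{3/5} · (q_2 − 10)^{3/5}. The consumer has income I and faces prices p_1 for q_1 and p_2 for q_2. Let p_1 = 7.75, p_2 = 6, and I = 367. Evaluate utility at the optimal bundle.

MRS = (q_2−10)/(q_1−10). Tangency with p_1/p_2 gives q_2−10 = (p_1/p_2)·(q_1−10).
After buying the subsistence bundle (10, 10), a share 0.5 of the remaining income goes to q_1: q_1* = 10 + 0.5·(I − 10p_1 − 10p_2)/p_1.
Discretionary income = 367 − 10·7.75 − 10·6 = 229.5; q_1* = 10 + 0.5·229.5/7.75 = 24.8065; q_2* = 10 + 0.5·229.5/6 = 29.125.
Utility at the optimum: U(24.8065, 29.125) = 29.5959.

V = 29.5959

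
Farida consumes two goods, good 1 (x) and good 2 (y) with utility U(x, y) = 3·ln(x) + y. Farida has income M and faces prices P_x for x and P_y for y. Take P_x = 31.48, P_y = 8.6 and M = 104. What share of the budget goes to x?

MU_x = 3/x, MU_y = 1. Tangency: 3/x = P_x/P_y.
So x*(P_x,P_y) = 3·P_y/P_x, independent of income; and y* = (M − 3·P_y)/P_y.
At the given prices: x* = 3·8.6/31.48 = 0.8196, and y* = 9.093.
Expenditure on x: 31.48·0.8196 = 25.8; share = 0.2481.

share on x = 0.2481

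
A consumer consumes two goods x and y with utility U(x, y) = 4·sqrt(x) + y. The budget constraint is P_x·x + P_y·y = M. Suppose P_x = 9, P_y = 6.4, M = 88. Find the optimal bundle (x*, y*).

Set MRS = P_x/P_y: 2·x^(−1/2) = P_x/P_y.
Thus x* = (2·P_y/P_x)² — independent of M — with the rest of income spent on y.
Plugging in: x* = (2·6.4/9)² = 2.0227, y* = 10.9056.

x* = 2.0227, y* = 10.9056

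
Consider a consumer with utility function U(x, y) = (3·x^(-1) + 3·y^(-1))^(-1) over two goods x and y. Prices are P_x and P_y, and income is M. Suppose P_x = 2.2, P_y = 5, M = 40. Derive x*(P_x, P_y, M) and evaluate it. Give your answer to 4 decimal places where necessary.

x* = 7.2508

From the CES first-order condition, (y/x)^(2) = P_x/P_y.
Hence y/x = (P_x/P_y)^(1/(2)), i.e. raised to the 0.5 power.
Substitute y = (y/x)·x into the budget: x* = M/(P_x + P_y·(y/x)).
Numerically y/x = 0.663325, so x* = 40/(2.2 + 5·0.663325) = 7.2508.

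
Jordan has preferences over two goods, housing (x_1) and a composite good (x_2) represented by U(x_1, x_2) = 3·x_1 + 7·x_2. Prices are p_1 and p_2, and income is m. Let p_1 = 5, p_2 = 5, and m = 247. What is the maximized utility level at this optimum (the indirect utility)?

V = 345.8

Perfect substitutes: compare marginal utility per dollar. 3/p_1 vs 7/p_2 → 0.6 vs 1.4.
x_2 gives more utility per dollar, so spend all income on x_2: x_2* = m/p_2, x_1* = 0.
Numerically: x_1* = 0, x_2* = 49.4.
Utility at the optimum: U(0, 49.4) = 345.8.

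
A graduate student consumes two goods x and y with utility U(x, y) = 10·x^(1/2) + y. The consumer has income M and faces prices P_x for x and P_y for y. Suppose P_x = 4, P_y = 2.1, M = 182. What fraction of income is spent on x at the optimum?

Utility is quasi-linear in y; the FOC for x is 5/√x = P_x/P_y.
Thus x* = (5·P_y/P_x)² — independent of M — with the rest of income spent on y.
Plugging in: x* = (5·2.1/4)² = 6.8906, y* = 73.5417.
Expenditure on x: 4·6.8906 = 27.5625; share = 0.1514.

share on x = 0.1514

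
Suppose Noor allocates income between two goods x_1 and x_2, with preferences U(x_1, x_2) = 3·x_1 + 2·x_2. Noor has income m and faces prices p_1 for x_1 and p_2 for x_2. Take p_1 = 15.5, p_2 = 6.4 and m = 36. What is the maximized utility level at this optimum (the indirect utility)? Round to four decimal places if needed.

Perfect substitutes: compare marginal utility per dollar. 3/p_1 vs 2/p_2 → 0.1935 vs 0.3125.
x_2 gives more utility per dollar, so spend all income on x_2: x_2* = m/p_2, x_1* = 0.
Numerically: x_1* = 0, x_2* = 5.625.
Utility at the optimum: U(0, 5.625) = 11.25.

V = 11.25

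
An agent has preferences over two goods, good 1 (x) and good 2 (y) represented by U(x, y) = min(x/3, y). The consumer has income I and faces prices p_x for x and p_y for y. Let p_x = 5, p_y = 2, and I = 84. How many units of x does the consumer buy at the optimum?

x* = 14.8235

With perfect complements, no substitution: consume in ratio x:y = 3:1.
Budget: p_x·x + p_y·(1/3)·x = I, so (3·p_x + p_y)·x = 3·I.
Demand: x*(p_x,p_y,I) = 3·I/(3·p_x + p_y), y* = I/(3·p_x + p_y).
Here 3·5 + 2 = 17, giving x* = 14.8235.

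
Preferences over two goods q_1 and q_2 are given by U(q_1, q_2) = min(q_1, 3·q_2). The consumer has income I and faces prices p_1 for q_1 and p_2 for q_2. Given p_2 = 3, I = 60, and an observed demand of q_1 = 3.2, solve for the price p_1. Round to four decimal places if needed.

p_1 = 17.75

Leontief preferences: the optimum is at the kink where q_1/3 = q_2/1, i.e. q_2 = (1/3)·q_1.
Budget: p_1·q_1 + p_2·(1/3)·q_1 = I, so (3·p_1 + p_2)·q_1 = 3·I.
Demand: q_1*(p_1,p_2,I) = 3·I/(3·p_1 + p_2), q_2* = I/(3·p_1 + p_2).
Set q_1* = 3.2 in the demand function and solve for p_1: p_1 = 17.75.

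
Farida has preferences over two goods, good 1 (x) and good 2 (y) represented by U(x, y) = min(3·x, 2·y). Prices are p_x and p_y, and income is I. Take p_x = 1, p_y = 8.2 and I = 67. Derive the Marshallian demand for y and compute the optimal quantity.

Leontief preferences: the optimum is at the kink where x/2 = y/3, i.e. y = (3/2)·x.
Budget: p_x·x + p_y·(3/2)·x = I, so (2·p_x + 3·p_y)·x = 2·I.
Demand: x*(p_x,p_y,I) = 2·I/(2·p_x + 3·p_y), y* = 3·I/(2·p_x + 3·p_y).
Here 2·1 + 3·8.2 = 26.6, giving y* = 7.5564.

y* = 7.5564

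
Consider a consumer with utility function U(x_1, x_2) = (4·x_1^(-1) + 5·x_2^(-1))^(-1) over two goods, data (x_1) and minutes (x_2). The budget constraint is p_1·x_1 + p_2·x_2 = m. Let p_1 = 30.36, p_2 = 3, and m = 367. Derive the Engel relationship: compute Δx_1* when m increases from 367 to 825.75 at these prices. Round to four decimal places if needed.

Δx_1* = 11.1808

From the CES first-order condition, (4/5)·(x_2/x_1)^(2) = p_1/p_2.
Solve for the ratio: x_2/x_1 = [(5/4)·p_1/p_2]^(0.5).
With the ratio pinned down, the budget gives x_1* = m/(p_1 + p_2·(x_2/x_1)) and x_2* = (x_2/x_1)·x_1*.
Numerically x_2/x_1 = 3.556684, so x_1* = 367/(30.36 + 3·3.556684) = 8.9447.
At m' = 825.75: x_1* = 20.1255. Change: 20.1255 − 8.9447 = 11.1808.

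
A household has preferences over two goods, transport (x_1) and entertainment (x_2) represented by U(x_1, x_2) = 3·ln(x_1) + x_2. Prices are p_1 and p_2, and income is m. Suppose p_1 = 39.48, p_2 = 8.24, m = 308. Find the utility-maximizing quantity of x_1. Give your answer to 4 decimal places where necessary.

x_1* = 0.6261

MU_x_1 = 3/x_1, MU_x_2 = 1. Tangency: 3/x_1 = p_1/p_2.
So x_1*(p_1,p_2) = 3·p_2/p_1, independent of income; and x_2* = (m − 3·p_2)/p_2.
At the given prices: x_1* = 3·8.24/39.48 = 0.6261.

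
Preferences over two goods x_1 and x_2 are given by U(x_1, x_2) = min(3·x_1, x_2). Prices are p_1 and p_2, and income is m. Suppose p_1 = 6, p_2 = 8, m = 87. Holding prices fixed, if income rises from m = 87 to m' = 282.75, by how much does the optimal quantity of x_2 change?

Δx_2* = 19.575

Demand: x_1*(p_1,p_2,m) = m/(p_1 + 3·p_2), x_2* = 3·m/(p_1 + 3·p_2).
Here 6 + 3·8 = 30, giving x_2* = 8.7.
At m' = 282.75: x_2* = 28.275. Change: 28.275 − 8.7 = 19.575.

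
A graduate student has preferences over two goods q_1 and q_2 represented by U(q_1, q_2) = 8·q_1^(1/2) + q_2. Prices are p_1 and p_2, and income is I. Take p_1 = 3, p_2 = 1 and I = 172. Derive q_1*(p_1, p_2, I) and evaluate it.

q_1* = 1.7778

Set MRS = p_1/p_2: 4·q_1^(−1/2) = p_1/p_2.
Solve: √q_1 = 4·p_2/p_1, so q_1*(p_1,p_2) = (4·p_2/p_1)², and q_2* = (I − p_1·q_1*)/p_2.
Plugging in: q_1* = (4·1/3)² = 1.7778.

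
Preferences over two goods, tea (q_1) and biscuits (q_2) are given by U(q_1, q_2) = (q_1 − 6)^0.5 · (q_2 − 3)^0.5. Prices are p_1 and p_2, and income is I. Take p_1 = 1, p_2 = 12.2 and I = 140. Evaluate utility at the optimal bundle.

V = 13.9428

Substituting into the budget: q_1* = 6 + 0.5·(I − 6·p_1 − 3·p_2)/p_1, and q_2* = 3 + 0.5·(…)/p_2.
Discretionary income = 140 − 6·1 − 3·12.2 = 97.4; q_1* = 6 + 0.5·97.4/1 = 54.7; q_2* = 3 + 0.5·97.4/12.2 = 6.9918.
Utility at the optimum: U(54.7, 6.9918) = 13.9428.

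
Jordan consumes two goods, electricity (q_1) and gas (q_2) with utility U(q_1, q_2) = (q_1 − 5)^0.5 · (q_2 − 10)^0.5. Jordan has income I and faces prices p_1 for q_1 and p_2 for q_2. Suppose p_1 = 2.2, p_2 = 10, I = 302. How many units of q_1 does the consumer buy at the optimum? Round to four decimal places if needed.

Let q_1' = q_1−5, q_2' = q_2−10. MRS = q_2'/q_1' = p_1/p_2.
After buying the subsistence bundle (5, 10), a share 0.5 of the remaining income goes to q_1: q_1* = 5 + 0.5·(I − 5p_1 − 10p_2)/p_1.
Discretionary income = 302 − 5·2.2 − 10·10 = 191; q_1* = 5 + 0.5·191/2.2 = 48.4091.

q_1* = 48.4091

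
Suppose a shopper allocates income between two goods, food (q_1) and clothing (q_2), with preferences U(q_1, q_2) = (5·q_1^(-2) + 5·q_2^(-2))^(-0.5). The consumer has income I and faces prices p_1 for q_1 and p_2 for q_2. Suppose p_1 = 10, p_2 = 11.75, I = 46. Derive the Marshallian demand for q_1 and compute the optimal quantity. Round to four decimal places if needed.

q_1* = 2.1765

From the CES first-order condition, (q_2/q_1)^(3) = p_1/p_2.
Hence q_2/q_1 = (p_1/p_2)^(1/(3)), i.e. raised to the 1/3 power.
Substitute q_2 = (q_2/q_1)·q_1 into the budget: q_1* = I/(p_1 + p_2·(q_2/q_1)).
Numerically q_2/q_1 = 0.947663, so q_1* = 46/(10 + 11.75·0.947663) = 2.1765.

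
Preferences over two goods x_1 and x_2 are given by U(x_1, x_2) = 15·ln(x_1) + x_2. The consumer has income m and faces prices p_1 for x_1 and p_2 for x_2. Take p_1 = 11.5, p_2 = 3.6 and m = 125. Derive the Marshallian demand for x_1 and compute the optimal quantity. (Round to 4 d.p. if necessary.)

x_1* = 4.6957

MU_x_1 = 15/x_1, MU_x_2 = 1. Tangency: 15/x_1 = p_1/p_2.
So x_1*(p_1,p_2) = 15·p_2/p_1, independent of income; and x_2* = (m − 15·p_2)/p_2.
At the given prices: x_1* = 15·3.6/11.5 = 4.6957.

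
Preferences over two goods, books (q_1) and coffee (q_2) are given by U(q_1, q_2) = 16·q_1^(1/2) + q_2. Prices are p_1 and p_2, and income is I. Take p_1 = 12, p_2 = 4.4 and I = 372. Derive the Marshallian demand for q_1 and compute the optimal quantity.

MU_q_1 = 8/√q_1, MU_q_2 = 1. Tangency: 8/√q_1 = p_1/p_2.
Solve: √q_1 = 8·p_2/p_1, so q_1*(p_1,p_2) = (8·p_2/p_1)², and q_2* = (I − p_1·q_1*)/p_2.
Plugging in: q_1* = (8·4.4/12)² = 8.6044.

q_1* = 8.6044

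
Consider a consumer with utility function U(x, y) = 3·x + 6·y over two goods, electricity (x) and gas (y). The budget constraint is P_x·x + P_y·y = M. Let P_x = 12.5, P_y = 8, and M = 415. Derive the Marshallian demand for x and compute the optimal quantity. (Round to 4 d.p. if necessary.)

x* = 0

Linear utility — the consumer picks whichever good has higher MU/price: 3/12.5 = 0.24 vs 6/8 = 0.75.
y gives more utility per dollar, so spend all income on y: y* = M/P_y, x* = 0.
Numerically: x* = 0, y* = 51.875.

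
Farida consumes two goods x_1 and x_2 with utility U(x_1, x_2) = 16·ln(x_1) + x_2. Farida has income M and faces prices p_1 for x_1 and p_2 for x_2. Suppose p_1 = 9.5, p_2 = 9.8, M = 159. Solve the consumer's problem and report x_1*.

x_1* = 16.5053

Set MRS = p_1/p_2: (16/x_1)/1 = p_1/p_2.
So x_1*(p_1,p_2) = 16·p_2/p_1, independent of income; and x_2* = (M − 16·p_2)/p_2.
At the given prices: x_1* = 16·9.8/9.5 = 16.5053.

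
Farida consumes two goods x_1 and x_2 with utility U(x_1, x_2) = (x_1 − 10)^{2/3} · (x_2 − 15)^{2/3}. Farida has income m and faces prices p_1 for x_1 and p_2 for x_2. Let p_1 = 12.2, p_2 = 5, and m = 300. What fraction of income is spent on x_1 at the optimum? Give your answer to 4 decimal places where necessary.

Let x_1' = x_1−10, x_2' = x_2−15. MRS = x_2'/x_1' = p_1/p_2.
After buying the subsistence bundle (10, 15), a share 0.5 of the remaining income goes to x_1: x_1* = 10 + 0.5·(m − 10p_1 − 15p_2)/p_1.
Discretionary income = 300 − 10·12.2 − 15·5 = 103; x_1* = 10 + 0.5·103/12.2 = 14.2213; x_2* = 15 + 0.5·103/5 = 25.3.
Expenditure on x_1: 12.2·14.2213 = 173.5; share = 0.5783.

share on x_1 = 0.5783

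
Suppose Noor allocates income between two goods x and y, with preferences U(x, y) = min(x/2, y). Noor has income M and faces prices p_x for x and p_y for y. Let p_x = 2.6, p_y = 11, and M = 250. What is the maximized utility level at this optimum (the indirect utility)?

With perfect complements, no substitution: consume in ratio x:y = 2:1.
Budget: p_x·x + p_y·(1/2)·x = M, so (2·p_x + p_y)·x = 2·M.
Demand: x*(p_x,p_y,M) = 2·M/(2·p_x + p_y), y* = M/(2·p_x + p_y).
Here 2·2.6 + 11 = 16.2, giving x* = 30.8642 and y* = 15.4321.
Utility at the optimum: U(30.8642, 15.4321) = 15.4321.

V = 15.4321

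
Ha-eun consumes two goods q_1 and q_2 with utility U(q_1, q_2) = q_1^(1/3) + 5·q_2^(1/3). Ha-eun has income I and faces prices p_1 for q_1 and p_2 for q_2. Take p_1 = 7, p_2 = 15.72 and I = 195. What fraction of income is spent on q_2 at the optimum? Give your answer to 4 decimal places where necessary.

MU_q_1 ∝ q_1^(-2/3), MU_q_2 ∝ 5·q_2^(-2/3), so MRS = (1/5)·(q_2/q_1)^(2/3) = p_1/p_2.
Hence q_2/q_1 = (5·p_1/p_2)^(1/(2/3)), i.e. raised to the 1.5 power.
With the ratio pinned down, the budget gives q_1* = I/(p_1 + p_2·(q_2/q_1)) and q_2* = (q_2/q_1)·q_1*.
Numerically q_2/q_1 = 3.322181, so q_1* = 195/(7 + 15.72·3.322181) = 3.2925 and q_2* = 3.322181·3.2925 = 10.9384.
Expenditure on q_2: 15.72·10.9384 = 171.9522; share = 0.8818.

share on q_2 = 0.8818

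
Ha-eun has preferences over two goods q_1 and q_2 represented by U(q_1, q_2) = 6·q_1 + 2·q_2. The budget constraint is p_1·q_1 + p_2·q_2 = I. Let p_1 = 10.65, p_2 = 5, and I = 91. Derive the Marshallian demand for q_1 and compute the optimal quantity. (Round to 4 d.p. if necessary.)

q_1* = 8.5446

Perfect substitutes: compare marginal utility per dollar. 6/p_1 vs 2/p_2 → 0.5634 vs 0.4.
q_1 gives more utility per dollar, so spend all income on q_1: q_1* = I/p_1, q_2* = 0.
Numerically: q_1* = 8.5446, q_2* = 0.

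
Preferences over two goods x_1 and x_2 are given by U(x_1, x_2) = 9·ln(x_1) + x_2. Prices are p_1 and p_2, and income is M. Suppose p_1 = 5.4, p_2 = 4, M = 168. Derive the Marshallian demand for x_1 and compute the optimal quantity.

x_1* = 6.6667

MU_x_1 = 9/x_1, MU_x_2 = 1. Tangency: 9/x_1 = p_1/p_2.
So x_1*(p_1,p_2) = 9·p_2/p_1, independent of income; and x_2* = (M − 9·p_2)/p_2.
At the given prices: x_1* = 9·4/5.4 = 6.6667.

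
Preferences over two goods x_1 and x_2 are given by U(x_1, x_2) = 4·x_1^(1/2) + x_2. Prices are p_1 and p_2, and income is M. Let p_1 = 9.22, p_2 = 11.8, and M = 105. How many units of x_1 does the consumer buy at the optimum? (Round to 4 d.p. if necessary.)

MU_x_1 = 2/√x_1, MU_x_2 = 1. Tangency: 2/√x_1 = p_1/p_2.
Solve: √x_1 = 2·p_2/p_1, so x_1*(p_1,p_2) = (2·p_2/p_1)², and x_2* = (M − p_1·x_1*)/p_2.
Plugging in: x_1* = (2·11.8/9.22)² = 6.5518.

x_1* = 6.5518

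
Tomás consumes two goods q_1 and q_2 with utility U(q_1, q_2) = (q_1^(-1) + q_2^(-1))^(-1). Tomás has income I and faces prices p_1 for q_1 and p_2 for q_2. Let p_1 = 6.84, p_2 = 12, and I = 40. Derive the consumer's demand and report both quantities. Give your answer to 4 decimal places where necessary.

Numerically q_2/q_1 = 0.754983, so q_1* = 40/(6.84 + 12·0.754983) = 2.5158 and q_2* = 0.754983·2.5158 = 1.8994.

q_1* = 2.5158, q_2* = 1.8994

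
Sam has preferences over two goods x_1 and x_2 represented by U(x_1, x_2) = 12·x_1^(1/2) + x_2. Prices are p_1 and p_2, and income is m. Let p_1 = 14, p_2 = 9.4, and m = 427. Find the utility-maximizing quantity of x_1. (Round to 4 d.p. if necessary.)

x_1* = 16.2294

Plugging in: x_1* = (6·9.4/14)² = 16.2294.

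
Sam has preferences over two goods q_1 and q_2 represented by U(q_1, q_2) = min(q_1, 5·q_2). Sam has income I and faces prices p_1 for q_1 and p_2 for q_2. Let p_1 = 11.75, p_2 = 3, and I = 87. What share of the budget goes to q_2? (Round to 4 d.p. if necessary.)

Leontief preferences: the optimum is at the kink where q_1/5 = q_2/1, i.e. q_2 = (1/5)·q_1.
Budget: p_1·q_1 + p_2·(1/5)·q_1 = I, so (5·p_1 + p_2)·q_1 = 5·I.
Demand: q_1*(p_1,p_2,I) = 5·I/(5·p_1 + p_2), q_2* = I/(5·p_1 + p_2).
Here 5·11.75 + 3 = 61.75, giving q_1* = 7.0445 and q_2* = 1.4089.
Expenditure on q_2: 3·1.4089 = 4.2267; share = 0.0486.

share on q_2 = 0.0486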